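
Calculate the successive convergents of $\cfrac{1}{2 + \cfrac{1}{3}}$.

0/1, 1/2, 3/7

Using the convergent recurrence p_i = a_i*p_{i-1} + p_{i-2}, q_i = a_i*q_{i-1} + q_{i-2} with p_{-2}=0, p_{-1}=1, q_{-2}=1, q_{-1}=0:
  i=0: a_0=0, p_0 = 0*1 + 0 = 0, q_0 = 0*0 + 1 = 1.
  i=1: a_1=2, p_1 = 2*0 + 1 = 1, q_1 = 2*1 + 0 = 2.
  i=2: a_2=3, p_2 = 3*1 + 0 = 3, q_2 = 3*2 + 1 = 7.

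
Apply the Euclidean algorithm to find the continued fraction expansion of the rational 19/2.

[9; 2]

Run the Euclidean algorithm on 19 and 2; the successive quotients are the partial quotients a_0, a_1, ... (each step inverts the fractional part left over by the previous one):
  19 = 9*2 + 1, so a_0 = 9.
  2 = 2*1 + 0, so a_1 = 2.
The remainder reaches 0 after 2 divisions, so the expansion has 2 partial quotients, read off in order.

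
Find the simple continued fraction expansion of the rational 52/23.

[2; 3, 1, 5]

Run the Euclidean algorithm on 52 and 23; the successive quotients are the partial quotients a_0, a_1, ... (each step inverts the fractional part left over by the previous one):
  52 = 2*23 + 6, so a_0 = 2.
  23 = 3*6 + 5, so a_1 = 3.
  6 = 1*5 + 1, so a_2 = 1.
  5 = 5*1 + 0, so a_3 = 5.
The remainder reaches 0 after 4 divisions, so the expansion has 4 partial quotients, read off in order.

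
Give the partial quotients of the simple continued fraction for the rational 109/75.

[1; 2, 4, 1, 6]

Run the Euclidean algorithm on 109 and 75; the successive quotients are the partial quotients a_0, a_1, ... (each step inverts the fractional part left over by the previous one):
  109 = 1*75 + 34, so a_0 = 1.
  75 = 2*34 + 7, so a_1 = 2.
  34 = 4*7 + 6, so a_2 = 4.
  7 = 1*6 + 1, so a_3 = 1.
  6 = 6*1 + 0, so a_4 = 6.
The remainder reaches 0 after 5 divisions, so the expansion has 5 partial quotients, read off in order.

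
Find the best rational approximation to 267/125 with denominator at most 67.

Expand x = 267/125 as a continued fraction with the Euclidean algorithm:
  267 = 2*125 + 17, so a_0 = 2.
  125 = 7*17 + 6, so a_1 = 7.
  17 = 2*6 + 5, so a_2 = 2.
  6 = 1*5 + 1, so a_3 = 1.
  5 = 5*1 + 0, so a_4 = 5.
so x = [2; 7, 2, 1, 5].
Convergents (p_i = a_i*p_{i-1} + p_{i-2}, q_i = a_i*q_{i-1} + q_{i-2} with p_{-2}=0, p_{-1}=1, q_{-2}=1, q_{-1}=0), until the denominator exceeds 67:
  i=0: a_0=2, p_0 = 2*1 + 0 = 2, q_0 = 2*0 + 1 = 1.
  i=1: a_1=7, p_1 = 7*2 + 1 = 15, q_1 = 7*1 + 0 = 7.
  i=2: a_2=2, p_2 = 2*15 + 2 = 32, q_2 = 2*7 + 1 = 15.
  i=3: a_3=1, p_3 = 1*32 + 15 = 47, q_3 = 1*15 + 7 = 22.
  i=4: a_4=5, p_4 = 5*47 + 32 = 267, q_4 = 5*22 + 15 = 125.
q_4 = 125 > 67, so the last convergent with denominator <= 67 is p_3/q_3 = 47/22.
The closest fraction with denominator <= 67 is either p_3/q_3 or the intermediate fraction (k*p_3 + p_2)/(k*q_3 + q_2) with the largest k >= 1 whose denominator stays <= 67; these approach x as k grows, and every other convergent or intermediate fraction in range is farther away.
Largest k: floor((67 - q_2)/q_3) = floor((67 - 15)/22) = 2.
That gives (2*47 + 32)/(2*22 + 15) = 126/59.
Compare the errors: |x - 47/22| = |267*22 - 47*125|/(125*22) = 1/2750, and |x - 126/59| = |267*59 - 126*125|/(125*59) = 3/7375.
Cross-multiplying, 1*7375 = 7375 < 8250 = 3*2750, so 1/2750 is smaller: the convergent 47/22 is closer to x than 126/59.

47/22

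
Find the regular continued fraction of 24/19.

[1; 3, 1, 4]

Run the Euclidean algorithm on 24 and 19; the successive quotients are the partial quotients a_0, a_1, ... (each step inverts the fractional part left over by the previous one):
  24 = 1*19 + 5, so a_0 = 1.
  19 = 3*5 + 4, so a_1 = 3.
  5 = 1*4 + 1, so a_2 = 1.
  4 = 4*1 + 0, so a_3 = 4.
The remainder reaches 0 after 4 divisions, so the expansion has 4 partial quotients, read off in order.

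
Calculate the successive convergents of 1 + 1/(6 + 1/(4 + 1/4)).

1/1, 7/6, 29/25, 123/106

Using the convergent recurrence p_i = a_i*p_{i-1} + p_{i-2}, q_i = a_i*q_{i-1} + q_{i-2} with p_{-2}=0, p_{-1}=1, q_{-2}=1, q_{-1}=0:
  i=0: a_0=1, p_0 = 1*1 + 0 = 1, q_0 = 1*0 + 1 = 1.
  i=1: a_1=6, p_1 = 6*1 + 1 = 7, q_1 = 6*1 + 0 = 6.
  i=2: a_2=4, p_2 = 4*7 + 1 = 29, q_2 = 4*6 + 1 = 25.
  i=3: a_3=4, p_3 = 4*29 + 7 = 123, q_3 = 4*25 + 6 = 106.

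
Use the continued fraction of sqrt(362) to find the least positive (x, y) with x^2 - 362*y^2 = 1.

First expand sqrt(362) as a continued fraction. With x_i = (sqrt(362) + m_i)/d_i and (m_0, d_0) = (0, 1): a_0 = floor(sqrt(362)) = 19, since 19^2 = 361 <= 362 < 400 = 20^2.
Iterate m_{i+1} = d_i*a_i - m_i, d_{i+1} = (362 - m_{i+1}^2)/d_i, a_{i+1} = floor((a_0 + m_{i+1})/d_{i+1}):
  m_1 = 1*19 - 0 = 19, d_1 = (362 - 19^2)/1 = 1/1 = 1, a_1 = floor((19 + 19)/1) = 38.
  m_2 = 1*38 - 19 = 19, d_2 = (362 - 19^2)/1 = 1/1 = 1: (m_2, d_2) = (m_1, d_1) = (19, 1), so from here the quotient a_1 repeats; the period length is 1.
So sqrt(362) = [19; (38)] with period length k = 1.
k is odd, so (p_{k-1}, q_{k-1}) only solves x^2 - 362y^2 = -1 and the fundamental solution of x^2 - 362y^2 = 1 is (p_{2k-1}, q_{2k-1}) = (p_1, q_1); compute convergents through index 1, running through the period twice.
Convergents (p_i = a_i*p_{i-1} + p_{i-2}, q_i = a_i*q_{i-1} + q_{i-2} with p_{-2}=0, p_{-1}=1, q_{-2}=1, q_{-1}=0):
  i=0: a_0=19, p_0 = 19*1 + 0 = 19, q_0 = 19*0 + 1 = 1.
  i=1: a_1=38, p_1 = 38*19 + 1 = 723, q_1 = 38*1 + 0 = 38.
Indeed p_0^2 - 362*q_0^2 = 361 - 362 = -1, not +1.
Check: 723^2 - 362*38^2 = 522729 - 522728 = 1, so (x, y) = (723, 38) solves the equation, and by the theorem it is the least positive solution.

(x, y) = (723, 38)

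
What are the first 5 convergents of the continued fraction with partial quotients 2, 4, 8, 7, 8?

2/1, 9/4, 74/33, 527/235, 4290/1913

Using the convergent recurrence p_i = a_i*p_{i-1} + p_{i-2}, q_i = a_i*q_{i-1} + q_{i-2} with p_{-2}=0, p_{-1}=1, q_{-2}=1, q_{-1}=0:
  i=0: a_0=2, p_0 = 2*1 + 0 = 2, q_0 = 2*0 + 1 = 1.
  i=1: a_1=4, p_1 = 4*2 + 1 = 9, q_1 = 4*1 + 0 = 4.
  i=2: a_2=8, p_2 = 8*9 + 2 = 74, q_2 = 8*4 + 1 = 33.
  i=3: a_3=7, p_3 = 7*74 + 9 = 527, q_3 = 7*33 + 4 = 235.
  i=4: a_4=8, p_4 = 8*527 + 74 = 4290, q_4 = 8*235 + 33 = 1913.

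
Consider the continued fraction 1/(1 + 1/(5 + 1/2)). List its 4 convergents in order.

Using the convergent recurrence p_i = a_i*p_{i-1} + p_{i-2}, q_i = a_i*q_{i-1} + q_{i-2} with p_{-2}=0, p_{-1}=1, q_{-2}=1, q_{-1}=0:
  i=0: a_0=0, p_0 = 0*1 + 0 = 0, q_0 = 0*0 + 1 = 1.
  i=1: a_1=1, p_1 = 1*0 + 1 = 1, q_1 = 1*1 + 0 = 1.
  i=2: a_2=5, p_2 = 5*1 + 0 = 5, q_2 = 5*1 + 1 = 6.
  i=3: a_3=2, p_3 = 2*5 + 1 = 11, q_3 = 2*6 + 1 = 13.

0/1, 1/1, 5/6, 11/13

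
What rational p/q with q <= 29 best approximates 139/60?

Expand x = 139/60 as a continued fraction with the Euclidean algorithm:
  139 = 2*60 + 19, so a_0 = 2.
  60 = 3*19 + 3, so a_1 = 3.
  19 = 6*3 + 1, so a_2 = 6.
  3 = 3*1 + 0, so a_3 = 3.
so x = [2; 3, 6, 3].
Convergents (p_i = a_i*p_{i-1} + p_{i-2}, q_i = a_i*q_{i-1} + q_{i-2} with p_{-2}=0, p_{-1}=1, q_{-2}=1, q_{-1}=0), until the denominator exceeds 29:
  i=0: a_0=2, p_0 = 2*1 + 0 = 2, q_0 = 2*0 + 1 = 1.
  i=1: a_1=3, p_1 = 3*2 + 1 = 7, q_1 = 3*1 + 0 = 3.
  i=2: a_2=6, p_2 = 6*7 + 2 = 44, q_2 = 6*3 + 1 = 19.
  i=3: a_3=3, p_3 = 3*44 + 7 = 139, q_3 = 3*19 + 3 = 60.
q_3 = 60 > 29, so the last convergent with denominator <= 29 is p_2/q_2 = 44/19.
The closest fraction with denominator <= 29 is either p_2/q_2 or the intermediate fraction (k*p_2 + p_1)/(k*q_2 + q_1) with the largest k >= 1 whose denominator stays <= 29; these approach x as k grows, and every other convergent or intermediate fraction in range is farther away.
Largest k: floor((29 - q_1)/q_2) = floor((29 - 3)/19) = 1.
That gives (1*44 + 7)/(1*19 + 3) = 51/22.
Compare the errors: |x - 44/19| = |139*19 - 44*60|/(60*19) = 1/1140, and |x - 51/22| = |139*22 - 51*60|/(60*22) = 2/1320.
Cross-multiplying, 1*1320 = 1320 < 2280 = 2*1140, so 1/1140 is smaller: the convergent 44/19 is closer to x than 51/22.

44/19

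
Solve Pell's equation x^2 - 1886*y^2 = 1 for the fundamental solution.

(x, y) = (92415, 2128)

First expand sqrt(1886) as a continued fraction. With x_i = (sqrt(1886) + m_i)/d_i and (m_0, d_0) = (0, 1): a_0 = floor(sqrt(1886)) = 43, since 43^2 = 1849 <= 1886 < 1936 = 44^2.
Iterate m_{i+1} = d_i*a_i - m_i, d_{i+1} = (1886 - m_{i+1}^2)/d_i, a_{i+1} = floor((a_0 + m_{i+1})/d_{i+1}):
  m_1 = 1*43 - 0 = 43, d_1 = (1886 - 43^2)/1 = 37/1 = 37, a_1 = floor((43 + 43)/37) = 2.
  m_2 = 37*2 - 43 = 31, d_2 = (1886 - 31^2)/37 = 925/37 = 25, a_2 = floor((43 + 31)/25) = 2.
  m_3 = 25*2 - 31 = 19, d_3 = (1886 - 19^2)/25 = 1525/25 = 61, a_3 = floor((43 + 19)/61) = 1.
  m_4 = 61*1 - 19 = 42, d_4 = (1886 - 42^2)/61 = 122/61 = 2, a_4 = floor((43 + 42)/2) = 42.
  m_5 = 2*42 - 42 = 42, d_5 = (1886 - 42^2)/2 = 122/2 = 61, a_5 = floor((43 + 42)/61) = 1.
  m_6 = 61*1 - 42 = 19, d_6 = (1886 - 19^2)/61 = 1525/61 = 25, a_6 = floor((43 + 19)/25) = 2.
  m_7 = 25*2 - 19 = 31, d_7 = (1886 - 31^2)/25 = 925/25 = 37, a_7 = floor((43 + 31)/37) = 2.
  m_8 = 37*2 - 31 = 43, d_8 = (1886 - 43^2)/37 = 37/37 = 1, a_8 = floor((43 + 43)/1) = 86.
  m_9 = 1*86 - 43 = 43, d_9 = (1886 - 43^2)/1 = 37/1 = 37: (m_9, d_9) = (m_1, d_1) = (43, 37), so from here the quotients repeat a_1, ..., a_8; the period length is 8.
So sqrt(1886) = [43; (2, 2, 1, 42, 1, 2, 2, 86)] with period length k = 8.
k is even, so the fundamental solution of x^2 - 1886y^2 = 1 is (p_{k-1}, q_{k-1}) = (p_7, q_7); compute convergents through index 7.
Convergents (p_i = a_i*p_{i-1} + p_{i-2}, q_i = a_i*q_{i-1} + q_{i-2} with p_{-2}=0, p_{-1}=1, q_{-2}=1, q_{-1}=0):
  i=0: a_0=43, p_0 = 43*1 + 0 = 43, q_0 = 43*0 + 1 = 1.
  i=1: a_1=2, p_1 = 2*43 + 1 = 87, q_1 = 2*1 + 0 = 2.
  i=2: a_2=2, p_2 = 2*87 + 43 = 217, q_2 = 2*2 + 1 = 5.
  i=3: a_3=1, p_3 = 1*217 + 87 = 304, q_3 = 1*5 + 2 = 7.
  i=4: a_4=42, p_4 = 42*304 + 217 = 12985, q_4 = 42*7 + 5 = 299.
  i=5: a_5=1, p_5 = 1*12985 + 304 = 13289, q_5 = 1*299 + 7 = 306.
  i=6: a_6=2, p_6 = 2*13289 + 12985 = 39563, q_6 = 2*306 + 299 = 911.
  i=7: a_7=2, p_7 = 2*39563 + 13289 = 92415, q_7 = 2*911 + 306 = 2128.
Check: 92415^2 - 1886*2128^2 = 8540532225 - 8540532224 = 1, so (x, y) = (92415, 2128) solves the equation, and by the theorem it is the least positive solution.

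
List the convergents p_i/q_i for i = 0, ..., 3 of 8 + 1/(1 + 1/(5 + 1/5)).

Using the convergent recurrence p_i = a_i*p_{i-1} + p_{i-2}, q_i = a_i*q_{i-1} + q_{i-2} with p_{-2}=0, p_{-1}=1, q_{-2}=1, q_{-1}=0:
  i=0: a_0=8, p_0 = 8*1 + 0 = 8, q_0 = 8*0 + 1 = 1.
  i=1: a_1=1, p_1 = 1*8 + 1 = 9, q_1 = 1*1 + 0 = 1.
  i=2: a_2=5, p_2 = 5*9 + 8 = 53, q_2 = 5*1 + 1 = 6.
  i=3: a_3=5, p_3 = 5*53 + 9 = 274, q_3 = 5*6 + 1 = 31.

8/1, 9/1, 53/6, 274/31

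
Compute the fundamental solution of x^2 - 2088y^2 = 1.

First expand sqrt(2088) as a continued fraction. With x_i = (sqrt(2088) + m_i)/d_i and (m_0, d_0) = (0, 1): a_0 = floor(sqrt(2088)) = 45, since 45^2 = 2025 <= 2088 < 2116 = 46^2.
Iterate m_{i+1} = d_i*a_i - m_i, d_{i+1} = (2088 - m_{i+1}^2)/d_i, a_{i+1} = floor((a_0 + m_{i+1})/d_{i+1}):
  m_1 = 1*45 - 0 = 45, d_1 = (2088 - 45^2)/1 = 63/1 = 63, a_1 = floor((45 + 45)/63) = 1.
  m_2 = 63*1 - 45 = 18, d_2 = (2088 - 18^2)/63 = 1764/63 = 28, a_2 = floor((45 + 18)/28) = 2.
  m_3 = 28*2 - 18 = 38, d_3 = (2088 - 38^2)/28 = 644/28 = 23, a_3 = floor((45 + 38)/23) = 3.
  m_4 = 23*3 - 38 = 31, d_4 = (2088 - 31^2)/23 = 1127/23 = 49, a_4 = floor((45 + 31)/49) = 1.
  m_5 = 49*1 - 31 = 18, d_5 = (2088 - 18^2)/49 = 1764/49 = 36, a_5 = floor((45 + 18)/36) = 1.
  m_6 = 36*1 - 18 = 18, d_6 = (2088 - 18^2)/36 = 1764/36 = 49, a_6 = floor((45 + 18)/49) = 1.
  m_7 = 49*1 - 18 = 31, d_7 = (2088 - 31^2)/49 = 1127/49 = 23, a_7 = floor((45 + 31)/23) = 3.
  m_8 = 23*3 - 31 = 38, d_8 = (2088 - 38^2)/23 = 644/23 = 28, a_8 = floor((45 + 38)/28) = 2.
  m_9 = 28*2 - 38 = 18, d_9 = (2088 - 18^2)/28 = 1764/28 = 63, a_9 = floor((45 + 18)/63) = 1.
  m_10 = 63*1 - 18 = 45, d_10 = (2088 - 45^2)/63 = 63/63 = 1, a_10 = floor((45 + 45)/1) = 90.
  m_11 = 1*90 - 45 = 45, d_11 = (2088 - 45^2)/1 = 63/1 = 63: (m_11, d_11) = (m_1, d_1) = (45, 63), so from here the quotients repeat a_1, ..., a_10; the period length is 10.
So sqrt(2088) = [45; (1, 2, 3, 1, 1, 1, 3, 2, 1, 90)] with period length k = 10.
k is even, so the fundamental solution of x^2 - 2088y^2 = 1 is (p_{k-1}, q_{k-1}) = (p_9, q_9); compute convergents through index 9.
Convergents (p_i = a_i*p_{i-1} + p_{i-2}, q_i = a_i*q_{i-1} + q_{i-2} with p_{-2}=0, p_{-1}=1, q_{-2}=1, q_{-1}=0):
  i=0: a_0=45, p_0 = 45*1 + 0 = 45, q_0 = 45*0 + 1 = 1.
  i=1: a_1=1, p_1 = 1*45 + 1 = 46, q_1 = 1*1 + 0 = 1.
  i=2: a_2=2, p_2 = 2*46 + 45 = 137, q_2 = 2*1 + 1 = 3.
  i=3: a_3=3, p_3 = 3*137 + 46 = 457, q_3 = 3*3 + 1 = 10.
  i=4: a_4=1, p_4 = 1*457 + 137 = 594, q_4 = 1*10 + 3 = 13.
  i=5: a_5=1, p_5 = 1*594 + 457 = 1051, q_5 = 1*13 + 10 = 23.
  i=6: a_6=1, p_6 = 1*1051 + 594 = 1645, q_6 = 1*23 + 13 = 36.
  i=7: a_7=3, p_7 = 3*1645 + 1051 = 5986, q_7 = 3*36 + 23 = 131.
  i=8: a_8=2, p_8 = 2*5986 + 1645 = 13617, q_8 = 2*131 + 36 = 298.
  i=9: a_9=1, p_9 = 1*13617 + 5986 = 19603, q_9 = 1*298 + 131 = 429.
Check: 19603^2 - 2088*429^2 = 384277609 - 384277608 = 1, so (x, y) = (19603, 429) solves the equation, and by the theorem it is the least positive solution.

(x, y) = (19603, 429)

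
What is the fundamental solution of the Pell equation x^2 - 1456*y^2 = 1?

First expand sqrt(1456) as a continued fraction. With x_i = (sqrt(1456) + m_i)/d_i and (m_0, d_0) = (0, 1): a_0 = floor(sqrt(1456)) = 38, since 38^2 = 1444 <= 1456 < 1521 = 39^2.
Iterate m_{i+1} = d_i*a_i - m_i, d_{i+1} = (1456 - m_{i+1}^2)/d_i, a_{i+1} = floor((a_0 + m_{i+1})/d_{i+1}):
  m_1 = 1*38 - 0 = 38, d_1 = (1456 - 38^2)/1 = 12/1 = 12, a_1 = floor((38 + 38)/12) = 6.
  m_2 = 12*6 - 38 = 34, d_2 = (1456 - 34^2)/12 = 300/12 = 25, a_2 = floor((38 + 34)/25) = 2.
  m_3 = 25*2 - 34 = 16, d_3 = (1456 - 16^2)/25 = 1200/25 = 48, a_3 = floor((38 + 16)/48) = 1.
  m_4 = 48*1 - 16 = 32, d_4 = (1456 - 32^2)/48 = 432/48 = 9, a_4 = floor((38 + 32)/9) = 7.
  m_5 = 9*7 - 32 = 31, d_5 = (1456 - 31^2)/9 = 495/9 = 55, a_5 = floor((38 + 31)/55) = 1.
  m_6 = 55*1 - 31 = 24, d_6 = (1456 - 24^2)/55 = 880/55 = 16, a_6 = floor((38 + 24)/16) = 3.
  m_7 = 16*3 - 24 = 24, d_7 = (1456 - 24^2)/16 = 880/16 = 55, a_7 = floor((38 + 24)/55) = 1.
  m_8 = 55*1 - 24 = 31, d_8 = (1456 - 31^2)/55 = 495/55 = 9, a_8 = floor((38 + 31)/9) = 7.
  m_9 = 9*7 - 31 = 32, d_9 = (1456 - 32^2)/9 = 432/9 = 48, a_9 = floor((38 + 32)/48) = 1.
  m_10 = 48*1 - 32 = 16, d_10 = (1456 - 16^2)/48 = 1200/48 = 25, a_10 = floor((38 + 16)/25) = 2.
  m_11 = 25*2 - 16 = 34, d_11 = (1456 - 34^2)/25 = 300/25 = 12, a_11 = floor((38 + 34)/12) = 6.
  m_12 = 12*6 - 34 = 38, d_12 = (1456 - 38^2)/12 = 12/12 = 1, a_12 = floor((38 + 38)/1) = 76.
  m_13 = 1*76 - 38 = 38, d_13 = (1456 - 38^2)/1 = 12/1 = 12: (m_13, d_13) = (m_1, d_1) = (38, 12), so from here the quotients repeat a_1, ..., a_12; the period length is 12.
So sqrt(1456) = [38; (6, 2, 1, 7, 1, 3, 1, 7, 1, 2, 6, 76)] with period length k = 12.
k is even, so the fundamental solution of x^2 - 1456y^2 = 1 is (p_{k-1}, q_{k-1}) = (p_11, q_11); compute convergents through index 11.
Convergents (p_i = a_i*p_{i-1} + p_{i-2}, q_i = a_i*q_{i-1} + q_{i-2} with p_{-2}=0, p_{-1}=1, q_{-2}=1, q_{-1}=0):
  i=0: a_0=38, p_0 = 38*1 + 0 = 38, q_0 = 38*0 + 1 = 1.
  i=1: a_1=6, p_1 = 6*38 + 1 = 229, q_1 = 6*1 + 0 = 6.
  i=2: a_2=2, p_2 = 2*229 + 38 = 496, q_2 = 2*6 + 1 = 13.
  i=3: a_3=1, p_3 = 1*496 + 229 = 725, q_3 = 1*13 + 6 = 19.
  i=4: a_4=7, p_4 = 7*725 + 496 = 5571, q_4 = 7*19 + 13 = 146.
  i=5: a_5=1, p_5 = 1*5571 + 725 = 6296, q_5 = 1*146 + 19 = 165.
  i=6: a_6=3, p_6 = 3*6296 + 5571 = 24459, q_6 = 3*165 + 146 = 641.
  i=7: a_7=1, p_7 = 1*24459 + 6296 = 30755, q_7 = 1*641 + 165 = 806.
  i=8: a_8=7, p_8 = 7*30755 + 24459 = 239744, q_8 = 7*806 + 641 = 6283.
  i=9: a_9=1, p_9 = 1*239744 + 30755 = 270499, q_9 = 1*6283 + 806 = 7089.
  i=10: a_10=2, p_10 = 2*270499 + 239744 = 780742, q_10 = 2*7089 + 6283 = 20461.
  i=11: a_11=6, p_11 = 6*780742 + 270499 = 4954951, q_11 = 6*20461 + 7089 = 129855.
Check: 4954951^2 - 1456*129855^2 = 24551539412401 - 24551539412400 = 1, so (x, y) = (4954951, 129855) solves the equation, and by the theorem it is the least positive solution.

(x, y) = (4954951, 129855)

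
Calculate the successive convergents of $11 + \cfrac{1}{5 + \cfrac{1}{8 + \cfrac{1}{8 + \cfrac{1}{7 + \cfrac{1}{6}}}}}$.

11/1, 56/5, 459/41, 3728/333, 26555/2372, 163058/14565

Using the convergent recurrence p_i = a_i*p_{i-1} + p_{i-2}, q_i = a_i*q_{i-1} + q_{i-2} with p_{-2}=0, p_{-1}=1, q_{-2}=1, q_{-1}=0:
  i=0: a_0=11, p_0 = 11*1 + 0 = 11, q_0 = 11*0 + 1 = 1.
  i=1: a_1=5, p_1 = 5*11 + 1 = 56, q_1 = 5*1 + 0 = 5.
  i=2: a_2=8, p_2 = 8*56 + 11 = 459, q_2 = 8*5 + 1 = 41.
  i=3: a_3=8, p_3 = 8*459 + 56 = 3728, q_3 = 8*41 + 5 = 333.
  i=4: a_4=7, p_4 = 7*3728 + 459 = 26555, q_4 = 7*333 + 41 = 2372.
  i=5: a_5=6, p_5 = 6*26555 + 3728 = 163058, q_5 = 6*2372 + 333 = 14565.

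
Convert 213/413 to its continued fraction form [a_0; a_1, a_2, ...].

[0; 1, 1, 15, 2, 1, 1, 2]

Run the Euclidean algorithm on 213 and 413; the successive quotients are the partial quotients a_0, a_1, ... (each step inverts the fractional part left over by the previous one):
  213 = 0*413 + 213, so a_0 = 0.
  413 = 1*213 + 200, so a_1 = 1.
  213 = 1*200 + 13, so a_2 = 1.
  200 = 15*13 + 5, so a_3 = 15.
  13 = 2*5 + 3, so a_4 = 2.
  5 = 1*3 + 2, so a_5 = 1.
  3 = 1*2 + 1, so a_6 = 1.
  2 = 2*1 + 0, so a_7 = 2.
The remainder reaches 0 after 8 divisions, so the expansion has 8 partial quotients, read off in order.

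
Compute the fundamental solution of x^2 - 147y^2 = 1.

(x, y) = (97, 8)

First expand sqrt(147) as a continued fraction. With x_i = (sqrt(147) + m_i)/d_i and (m_0, d_0) = (0, 1): a_0 = floor(sqrt(147)) = 12, since 12^2 = 144 <= 147 < 169 = 13^2.
Iterate m_{i+1} = d_i*a_i - m_i, d_{i+1} = (147 - m_{i+1}^2)/d_i, a_{i+1} = floor((a_0 + m_{i+1})/d_{i+1}):
  m_1 = 1*12 - 0 = 12, d_1 = (147 - 12^2)/1 = 3/1 = 3, a_1 = floor((12 + 12)/3) = 8.
  m_2 = 3*8 - 12 = 12, d_2 = (147 - 12^2)/3 = 3/3 = 1, a_2 = floor((12 + 12)/1) = 24.
  m_3 = 1*24 - 12 = 12, d_3 = (147 - 12^2)/1 = 3/1 = 3: (m_3, d_3) = (m_1, d_1) = (12, 3), so from here the quotients repeat a_1, a_2; the period length is 2.
So sqrt(147) = [12; (8, 24)] with period length k = 2.
k is even, so the fundamental solution of x^2 - 147y^2 = 1 is (p_{k-1}, q_{k-1}) = (p_1, q_1); compute convergents through index 1.
Convergents (p_i = a_i*p_{i-1} + p_{i-2}, q_i = a_i*q_{i-1} + q_{i-2} with p_{-2}=0, p_{-1}=1, q_{-2}=1, q_{-1}=0):
  i=0: a_0=12, p_0 = 12*1 + 0 = 12, q_0 = 12*0 + 1 = 1.
  i=1: a_1=8, p_1 = 8*12 + 1 = 97, q_1 = 8*1 + 0 = 8.
Check: 97^2 - 147*8^2 = 9409 - 9408 = 1, so (x, y) = (97, 8) solves the equation, and by the theorem it is the least positive solution.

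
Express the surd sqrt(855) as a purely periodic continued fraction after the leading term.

[29; (4, 6, 4, 58)]

Write x_i = (sqrt(855) + m_i)/d_i with (m_0, d_0) = (0, 1). a_0 = floor(sqrt(855)) = 29, since 29^2 = 841 <= 855 < 900 = 30^2.
Iterate m_{i+1} = d_i*a_i - m_i, d_{i+1} = (855 - m_{i+1}^2)/d_i, a_{i+1} = floor((a_0 + m_{i+1})/d_{i+1}):
  m_1 = 1*29 - 0 = 29, d_1 = (855 - 29^2)/1 = 14/1 = 14, a_1 = floor((29 + 29)/14) = 4.
  m_2 = 14*4 - 29 = 27, d_2 = (855 - 27^2)/14 = 126/14 = 9, a_2 = floor((29 + 27)/9) = 6.
  m_3 = 9*6 - 27 = 27, d_3 = (855 - 27^2)/9 = 126/9 = 14, a_3 = floor((29 + 27)/14) = 4.
  m_4 = 14*4 - 27 = 29, d_4 = (855 - 29^2)/14 = 14/14 = 1, a_4 = floor((29 + 29)/1) = 58.
  m_5 = 1*58 - 29 = 29, d_5 = (855 - 29^2)/1 = 14/1 = 14: (m_5, d_5) = (m_1, d_1) = (29, 14), so from here the quotients repeat a_1, ..., a_4; the period length is 4.
Hence the expansion of sqrt(855) is a_0 = 29 followed by the repeating block 4, 6, 4, 58 (period 4).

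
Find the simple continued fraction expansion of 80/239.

[0; 2, 1, 79]

Run the Euclidean algorithm on 80 and 239; the successive quotients are the partial quotients a_0, a_1, ... (each step inverts the fractional part left over by the previous one):
  80 = 0*239 + 80, so a_0 = 0.
  239 = 2*80 + 79, so a_1 = 2.
  80 = 1*79 + 1, so a_2 = 1.
  79 = 79*1 + 0, so a_3 = 79.
The remainder reaches 0 after 4 divisions, so the expansion has 4 partial quotients, read off in order.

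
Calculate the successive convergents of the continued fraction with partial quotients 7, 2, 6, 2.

7/1, 15/2, 97/13, 209/28

Using the convergent recurrence p_i = a_i*p_{i-1} + p_{i-2}, q_i = a_i*q_{i-1} + q_{i-2} with p_{-2}=0, p_{-1}=1, q_{-2}=1, q_{-1}=0:
  i=0: a_0=7, p_0 = 7*1 + 0 = 7, q_0 = 7*0 + 1 = 1.
  i=1: a_1=2, p_1 = 2*7 + 1 = 15, q_1 = 2*1 + 0 = 2.
  i=2: a_2=6, p_2 = 6*15 + 7 = 97, q_2 = 6*2 + 1 = 13.
  i=3: a_3=2, p_3 = 2*97 + 15 = 209, q_3 = 2*13 + 2 = 28.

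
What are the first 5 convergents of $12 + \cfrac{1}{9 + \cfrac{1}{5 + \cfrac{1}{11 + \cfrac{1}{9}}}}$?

Using the convergent recurrence p_i = a_i*p_{i-1} + p_{i-2}, q_i = a_i*q_{i-1} + q_{i-2} with p_{-2}=0, p_{-1}=1, q_{-2}=1, q_{-1}=0:
  i=0: a_0=12, p_0 = 12*1 + 0 = 12, q_0 = 12*0 + 1 = 1.
  i=1: a_1=9, p_1 = 9*12 + 1 = 109, q_1 = 9*1 + 0 = 9.
  i=2: a_2=5, p_2 = 5*109 + 12 = 557, q_2 = 5*9 + 1 = 46.
  i=3: a_3=11, p_3 = 11*557 + 109 = 6236, q_3 = 11*46 + 9 = 515.
  i=4: a_4=9, p_4 = 9*6236 + 557 = 56681, q_4 = 9*515 + 46 = 4681.

12/1, 109/9, 557/46, 6236/515, 56681/4681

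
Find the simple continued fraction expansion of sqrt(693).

Write x_i = (sqrt(693) + m_i)/d_i with (m_0, d_0) = (0, 1). a_0 = floor(sqrt(693)) = 26, since 26^2 = 676 <= 693 < 729 = 27^2.
Iterate m_{i+1} = d_i*a_i - m_i, d_{i+1} = (693 - m_{i+1}^2)/d_i, a_{i+1} = floor((a_0 + m_{i+1})/d_{i+1}):
  m_1 = 1*26 - 0 = 26, d_1 = (693 - 26^2)/1 = 17/1 = 17, a_1 = floor((26 + 26)/17) = 3.
  m_2 = 17*3 - 26 = 25, d_2 = (693 - 25^2)/17 = 68/17 = 4, a_2 = floor((26 + 25)/4) = 12.
  m_3 = 4*12 - 25 = 23, d_3 = (693 - 23^2)/4 = 164/4 = 41, a_3 = floor((26 + 23)/41) = 1.
  m_4 = 41*1 - 23 = 18, d_4 = (693 - 18^2)/41 = 369/41 = 9, a_4 = floor((26 + 18)/9) = 4.
  m_5 = 9*4 - 18 = 18, d_5 = (693 - 18^2)/9 = 369/9 = 41, a_5 = floor((26 + 18)/41) = 1.
  m_6 = 41*1 - 18 = 23, d_6 = (693 - 23^2)/41 = 164/41 = 4, a_6 = floor((26 + 23)/4) = 12.
  m_7 = 4*12 - 23 = 25, d_7 = (693 - 25^2)/4 = 68/4 = 17, a_7 = floor((26 + 25)/17) = 3.
  m_8 = 17*3 - 25 = 26, d_8 = (693 - 26^2)/17 = 17/17 = 1, a_8 = floor((26 + 26)/1) = 52.
  m_9 = 1*52 - 26 = 26, d_9 = (693 - 26^2)/1 = 17/1 = 17: (m_9, d_9) = (m_1, d_1) = (26, 17), so from here the quotients repeat a_1, ..., a_8; the period length is 8.
Hence the expansion of sqrt(693) is a_0 = 26 followed by the repeating block 3, 12, 1, 4, 1, 12, 3, 52 (period 8).

[26; (3, 12, 1, 4, 1, 12, 3, 52)]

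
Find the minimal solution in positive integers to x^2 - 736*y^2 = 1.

(x, y) = (24335, 897)

First expand sqrt(736) as a continued fraction. With x_i = (sqrt(736) + m_i)/d_i and (m_0, d_0) = (0, 1): a_0 = floor(sqrt(736)) = 27, since 27^2 = 729 <= 736 < 784 = 28^2.
Iterate m_{i+1} = d_i*a_i - m_i, d_{i+1} = (736 - m_{i+1}^2)/d_i, a_{i+1} = floor((a_0 + m_{i+1})/d_{i+1}):
  m_1 = 1*27 - 0 = 27, d_1 = (736 - 27^2)/1 = 7/1 = 7, a_1 = floor((27 + 27)/7) = 7.
  m_2 = 7*7 - 27 = 22, d_2 = (736 - 22^2)/7 = 252/7 = 36, a_2 = floor((27 + 22)/36) = 1.
  m_3 = 36*1 - 22 = 14, d_3 = (736 - 14^2)/36 = 540/36 = 15, a_3 = floor((27 + 14)/15) = 2.
  m_4 = 15*2 - 14 = 16, d_4 = (736 - 16^2)/15 = 480/15 = 32, a_4 = floor((27 + 16)/32) = 1.
  m_5 = 32*1 - 16 = 16, d_5 = (736 - 16^2)/32 = 480/32 = 15, a_5 = floor((27 + 16)/15) = 2.
  m_6 = 15*2 - 16 = 14, d_6 = (736 - 14^2)/15 = 540/15 = 36, a_6 = floor((27 + 14)/36) = 1.
  m_7 = 36*1 - 14 = 22, d_7 = (736 - 22^2)/36 = 252/36 = 7, a_7 = floor((27 + 22)/7) = 7.
  m_8 = 7*7 - 22 = 27, d_8 = (736 - 27^2)/7 = 7/7 = 1, a_8 = floor((27 + 27)/1) = 54.
  m_9 = 1*54 - 27 = 27, d_9 = (736 - 27^2)/1 = 7/1 = 7: (m_9, d_9) = (m_1, d_1) = (27, 7), so from here the quotients repeat a_1, ..., a_8; the period length is 8.
So sqrt(736) = [27; (7, 1, 2, 1, 2, 1, 7, 54)] with period length k = 8.
k is even, so the fundamental solution of x^2 - 736y^2 = 1 is (p_{k-1}, q_{k-1}) = (p_7, q_7); compute convergents through index 7.
Convergents (p_i = a_i*p_{i-1} + p_{i-2}, q_i = a_i*q_{i-1} + q_{i-2} with p_{-2}=0, p_{-1}=1, q_{-2}=1, q_{-1}=0):
  i=0: a_0=27, p_0 = 27*1 + 0 = 27, q_0 = 27*0 + 1 = 1.
  i=1: a_1=7, p_1 = 7*27 + 1 = 190, q_1 = 7*1 + 0 = 7.
  i=2: a_2=1, p_2 = 1*190 + 27 = 217, q_2 = 1*7 + 1 = 8.
  i=3: a_3=2, p_3 = 2*217 + 190 = 624, q_3 = 2*8 + 7 = 23.
  i=4: a_4=1, p_4 = 1*624 + 217 = 841, q_4 = 1*23 + 8 = 31.
  i=5: a_5=2, p_5 = 2*841 + 624 = 2306, q_5 = 2*31 + 23 = 85.
  i=6: a_6=1, p_6 = 1*2306 + 841 = 3147, q_6 = 1*85 + 31 = 116.
  i=7: a_7=7, p_7 = 7*3147 + 2306 = 24335, q_7 = 7*116 + 85 = 897.
Check: 24335^2 - 736*897^2 = 592192225 - 592192224 = 1, so (x, y) = (24335, 897) solves the equation, and by the theorem it is the least positive solution.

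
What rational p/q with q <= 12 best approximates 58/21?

Expand x = 58/21 as a continued fraction with the Euclidean algorithm:
  58 = 2*21 + 16, so a_0 = 2.
  21 = 1*16 + 5, so a_1 = 1.
  16 = 3*5 + 1, so a_2 = 3.
  5 = 5*1 + 0, so a_3 = 5.
so x = [2; 1, 3, 5].
Convergents (p_i = a_i*p_{i-1} + p_{i-2}, q_i = a_i*q_{i-1} + q_{i-2} with p_{-2}=0, p_{-1}=1, q_{-2}=1, q_{-1}=0), until the denominator exceeds 12:
  i=0: a_0=2, p_0 = 2*1 + 0 = 2, q_0 = 2*0 + 1 = 1.
  i=1: a_1=1, p_1 = 1*2 + 1 = 3, q_1 = 1*1 + 0 = 1.
  i=2: a_2=3, p_2 = 3*3 + 2 = 11, q_2 = 3*1 + 1 = 4.
  i=3: a_3=5, p_3 = 5*11 + 3 = 58, q_3 = 5*4 + 1 = 21.
q_3 = 21 > 12, so the last convergent with denominator <= 12 is p_2/q_2 = 11/4.
The closest fraction with denominator <= 12 is either p_2/q_2 or the intermediate fraction (k*p_2 + p_1)/(k*q_2 + q_1) with the largest k >= 1 whose denominator stays <= 12; these approach x as k grows, and every other convergent or intermediate fraction in range is farther away.
Largest k: floor((12 - q_1)/q_2) = floor((12 - 1)/4) = 2.
That gives (2*11 + 3)/(2*4 + 1) = 25/9.
Compare the errors: |x - 11/4| = |58*4 - 11*21|/(21*4) = 1/84, and |x - 25/9| = |58*9 - 25*21|/(21*9) = 3/189.
Cross-multiplying, 1*189 = 189 < 252 = 3*84, so 1/84 is smaller: the convergent 11/4 is closer to x than 25/9.

11/4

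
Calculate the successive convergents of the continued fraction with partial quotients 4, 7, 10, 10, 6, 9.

4/1, 29/7, 294/71, 2969/717, 18108/4373, 165941/40074

Using the convergent recurrence p_i = a_i*p_{i-1} + p_{i-2}, q_i = a_i*q_{i-1} + q_{i-2} with p_{-2}=0, p_{-1}=1, q_{-2}=1, q_{-1}=0:
  i=0: a_0=4, p_0 = 4*1 + 0 = 4, q_0 = 4*0 + 1 = 1.
  i=1: a_1=7, p_1 = 7*4 + 1 = 29, q_1 = 7*1 + 0 = 7.
  i=2: a_2=10, p_2 = 10*29 + 4 = 294, q_2 = 10*7 + 1 = 71.
  i=3: a_3=10, p_3 = 10*294 + 29 = 2969, q_3 = 10*71 + 7 = 717.
  i=4: a_4=6, p_4 = 6*2969 + 294 = 18108, q_4 = 6*717 + 71 = 4373.
  i=5: a_5=9, p_5 = 9*18108 + 2969 = 165941, q_5 = 9*4373 + 717 = 40074.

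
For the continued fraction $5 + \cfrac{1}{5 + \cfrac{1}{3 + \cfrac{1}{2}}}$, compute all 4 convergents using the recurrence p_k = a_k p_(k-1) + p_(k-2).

5/1, 26/5, 83/16, 192/37

Using the convergent recurrence p_i = a_i*p_{i-1} + p_{i-2}, q_i = a_i*q_{i-1} + q_{i-2} with p_{-2}=0, p_{-1}=1, q_{-2}=1, q_{-1}=0:
  i=0: a_0=5, p_0 = 5*1 + 0 = 5, q_0 = 5*0 + 1 = 1.
  i=1: a_1=5, p_1 = 5*5 + 1 = 26, q_1 = 5*1 + 0 = 5.
  i=2: a_2=3, p_2 = 3*26 + 5 = 83, q_2 = 3*5 + 1 = 16.
  i=3: a_3=2, p_3 = 2*83 + 26 = 192, q_3 = 2*16 + 5 = 37.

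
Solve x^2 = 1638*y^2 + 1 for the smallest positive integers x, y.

First expand sqrt(1638) as a continued fraction. With x_i = (sqrt(1638) + m_i)/d_i and (m_0, d_0) = (0, 1): a_0 = floor(sqrt(1638)) = 40, since 40^2 = 1600 <= 1638 < 1681 = 41^2.
Iterate m_{i+1} = d_i*a_i - m_i, d_{i+1} = (1638 - m_{i+1}^2)/d_i, a_{i+1} = floor((a_0 + m_{i+1})/d_{i+1}):
  m_1 = 1*40 - 0 = 40, d_1 = (1638 - 40^2)/1 = 38/1 = 38, a_1 = floor((40 + 40)/38) = 2.
  m_2 = 38*2 - 40 = 36, d_2 = (1638 - 36^2)/38 = 342/38 = 9, a_2 = floor((40 + 36)/9) = 8.
  m_3 = 9*8 - 36 = 36, d_3 = (1638 - 36^2)/9 = 342/9 = 38, a_3 = floor((40 + 36)/38) = 2.
  m_4 = 38*2 - 36 = 40, d_4 = (1638 - 40^2)/38 = 38/38 = 1, a_4 = floor((40 + 40)/1) = 80.
  m_5 = 1*80 - 40 = 40, d_5 = (1638 - 40^2)/1 = 38/1 = 38: (m_5, d_5) = (m_1, d_1) = (40, 38), so from here the quotients repeat a_1, ..., a_4; the period length is 4.
So sqrt(1638) = [40; (2, 8, 2, 80)] with period length k = 4.
k is even, so the fundamental solution of x^2 - 1638y^2 = 1 is (p_{k-1}, q_{k-1}) = (p_3, q_3); compute convergents through index 3.
Convergents (p_i = a_i*p_{i-1} + p_{i-2}, q_i = a_i*q_{i-1} + q_{i-2} with p_{-2}=0, p_{-1}=1, q_{-2}=1, q_{-1}=0):
  i=0: a_0=40, p_0 = 40*1 + 0 = 40, q_0 = 40*0 + 1 = 1.
  i=1: a_1=2, p_1 = 2*40 + 1 = 81, q_1 = 2*1 + 0 = 2.
  i=2: a_2=8, p_2 = 8*81 + 40 = 688, q_2 = 8*2 + 1 = 17.
  i=3: a_3=2, p_3 = 2*688 + 81 = 1457, q_3 = 2*17 + 2 = 36.
Check: 1457^2 - 1638*36^2 = 2122849 - 2122848 = 1, so (x, y) = (1457, 36) solves the equation, and by the theorem it is the least positive solution.

(x, y) = (1457, 36)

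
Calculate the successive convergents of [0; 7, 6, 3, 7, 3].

Using the convergent recurrence p_i = a_i*p_{i-1} + p_{i-2}, q_i = a_i*q_{i-1} + q_{i-2} with p_{-2}=0, p_{-1}=1, q_{-2}=1, q_{-1}=0:
  i=0: a_0=0, p_0 = 0*1 + 0 = 0, q_0 = 0*0 + 1 = 1.
  i=1: a_1=7, p_1 = 7*0 + 1 = 1, q_1 = 7*1 + 0 = 7.
  i=2: a_2=6, p_2 = 6*1 + 0 = 6, q_2 = 6*7 + 1 = 43.
  i=3: a_3=3, p_3 = 3*6 + 1 = 19, q_3 = 3*43 + 7 = 136.
  i=4: a_4=7, p_4 = 7*19 + 6 = 139, q_4 = 7*136 + 43 = 995.
  i=5: a_5=3, p_5 = 3*139 + 19 = 436, q_5 = 3*995 + 136 = 3121.

0/1, 1/7, 6/43, 19/136, 139/995, 436/3121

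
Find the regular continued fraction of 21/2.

Run the Euclidean algorithm on 21 and 2; the successive quotients are the partial quotients a_0, a_1, ... (each step inverts the fractional part left over by the previous one):
  21 = 10*2 + 1, so a_0 = 10.
  2 = 2*1 + 0, so a_1 = 2.
The remainder reaches 0 after 2 divisions, so the expansion has 2 partial quotients, read off in order.

[10; 2]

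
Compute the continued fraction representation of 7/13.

[0; 1, 1, 6]

Run the Euclidean algorithm on 7 and 13; the successive quotients are the partial quotients a_0, a_1, ... (each step inverts the fractional part left over by the previous one):
  7 = 0*13 + 7, so a_0 = 0.
  13 = 1*7 + 6, so a_1 = 1.
  7 = 1*6 + 1, so a_2 = 1.
  6 = 6*1 + 0, so a_3 = 6.
The remainder reaches 0 after 4 divisions, so the expansion has 4 partial quotients, read off in order.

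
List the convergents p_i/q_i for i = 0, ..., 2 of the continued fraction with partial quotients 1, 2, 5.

Using the convergent recurrence p_i = a_i*p_{i-1} + p_{i-2}, q_i = a_i*q_{i-1} + q_{i-2} with p_{-2}=0, p_{-1}=1, q_{-2}=1, q_{-1}=0:
  i=0: a_0=1, p_0 = 1*1 + 0 = 1, q_0 = 1*0 + 1 = 1.
  i=1: a_1=2, p_1 = 2*1 + 1 = 3, q_1 = 2*1 + 0 = 2.
  i=2: a_2=5, p_2 = 5*3 + 1 = 16, q_2 = 5*2 + 1 = 11.

1/1, 3/2, 16/11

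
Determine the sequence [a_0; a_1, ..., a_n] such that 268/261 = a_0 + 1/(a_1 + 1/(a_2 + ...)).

[1; 37, 3, 2]

Run the Euclidean algorithm on 268 and 261; the successive quotients are the partial quotients a_0, a_1, ... (each step inverts the fractional part left over by the previous one):
  268 = 1*261 + 7, so a_0 = 1.
  261 = 37*7 + 2, so a_1 = 37.
  7 = 3*2 + 1, so a_2 = 3.
  2 = 2*1 + 0, so a_3 = 2.
The remainder reaches 0 after 4 divisions, so the expansion has 4 partial quotients, read off in order.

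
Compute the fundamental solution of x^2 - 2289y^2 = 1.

First expand sqrt(2289) as a continued fraction. With x_i = (sqrt(2289) + m_i)/d_i and (m_0, d_0) = (0, 1): a_0 = floor(sqrt(2289)) = 47, since 47^2 = 2209 <= 2289 < 2304 = 48^2.
Iterate m_{i+1} = d_i*a_i - m_i, d_{i+1} = (2289 - m_{i+1}^2)/d_i, a_{i+1} = floor((a_0 + m_{i+1})/d_{i+1}):
  m_1 = 1*47 - 0 = 47, d_1 = (2289 - 47^2)/1 = 80/1 = 80, a_1 = floor((47 + 47)/80) = 1.
  m_2 = 80*1 - 47 = 33, d_2 = (2289 - 33^2)/80 = 1200/80 = 15, a_2 = floor((47 + 33)/15) = 5.
  m_3 = 15*5 - 33 = 42, d_3 = (2289 - 42^2)/15 = 525/15 = 35, a_3 = floor((47 + 42)/35) = 2.
  m_4 = 35*2 - 42 = 28, d_4 = (2289 - 28^2)/35 = 1505/35 = 43, a_4 = floor((47 + 28)/43) = 1.
  m_5 = 43*1 - 28 = 15, d_5 = (2289 - 15^2)/43 = 2064/43 = 48, a_5 = floor((47 + 15)/48) = 1.
  m_6 = 48*1 - 15 = 33, d_6 = (2289 - 33^2)/48 = 1200/48 = 25, a_6 = floor((47 + 33)/25) = 3.
  m_7 = 25*3 - 33 = 42, d_7 = (2289 - 42^2)/25 = 525/25 = 21, a_7 = floor((47 + 42)/21) = 4.
  m_8 = 21*4 - 42 = 42, d_8 = (2289 - 42^2)/21 = 525/21 = 25, a_8 = floor((47 + 42)/25) = 3.
  m_9 = 25*3 - 42 = 33, d_9 = (2289 - 33^2)/25 = 1200/25 = 48, a_9 = floor((47 + 33)/48) = 1.
  m_10 = 48*1 - 33 = 15, d_10 = (2289 - 15^2)/48 = 2064/48 = 43, a_10 = floor((47 + 15)/43) = 1.
  m_11 = 43*1 - 15 = 28, d_11 = (2289 - 28^2)/43 = 1505/43 = 35, a_11 = floor((47 + 28)/35) = 2.
  m_12 = 35*2 - 28 = 42, d_12 = (2289 - 42^2)/35 = 525/35 = 15, a_12 = floor((47 + 42)/15) = 5.
  m_13 = 15*5 - 42 = 33, d_13 = (2289 - 33^2)/15 = 1200/15 = 80, a_13 = floor((47 + 33)/80) = 1.
  m_14 = 80*1 - 33 = 47, d_14 = (2289 - 47^2)/80 = 80/80 = 1, a_14 = floor((47 + 47)/1) = 94.
  m_15 = 1*94 - 47 = 47, d_15 = (2289 - 47^2)/1 = 80/1 = 80: (m_15, d_15) = (m_1, d_1) = (47, 80), so from here the quotients repeat a_1, ..., a_14; the period length is 14.
So sqrt(2289) = [47; (1, 5, 2, 1, 1, 3, 4, 3, 1, 1, 2, 5, 1, 94)] with period length k = 14.
k is even, so the fundamental solution of x^2 - 2289y^2 = 1 is (p_{k-1}, q_{k-1}) = (p_13, q_13); compute convergents through index 13.
Convergents (p_i = a_i*p_{i-1} + p_{i-2}, q_i = a_i*q_{i-1} + q_{i-2} with p_{-2}=0, p_{-1}=1, q_{-2}=1, q_{-1}=0):
  i=0: a_0=47, p_0 = 47*1 + 0 = 47, q_0 = 47*0 + 1 = 1.
  i=1: a_1=1, p_1 = 1*47 + 1 = 48, q_1 = 1*1 + 0 = 1.
  i=2: a_2=5, p_2 = 5*48 + 47 = 287, q_2 = 5*1 + 1 = 6.
  i=3: a_3=2, p_3 = 2*287 + 48 = 622, q_3 = 2*6 + 1 = 13.
  i=4: a_4=1, p_4 = 1*622 + 287 = 909, q_4 = 1*13 + 6 = 19.
  i=5: a_5=1, p_5 = 1*909 + 622 = 1531, q_5 = 1*19 + 13 = 32.
  i=6: a_6=3, p_6 = 3*1531 + 909 = 5502, q_6 = 3*32 + 19 = 115.
  i=7: a_7=4, p_7 = 4*5502 + 1531 = 23539, q_7 = 4*115 + 32 = 492.
  i=8: a_8=3, p_8 = 3*23539 + 5502 = 76119, q_8 = 3*492 + 115 = 1591.
  i=9: a_9=1, p_9 = 1*76119 + 23539 = 99658, q_9 = 1*1591 + 492 = 2083.
  i=10: a_10=1, p_10 = 1*99658 + 76119 = 175777, q_10 = 1*2083 + 1591 = 3674.
  i=11: a_11=2, p_11 = 2*175777 + 99658 = 451212, q_11 = 2*3674 + 2083 = 9431.
  i=12: a_12=5, p_12 = 5*451212 + 175777 = 2431837, q_12 = 5*9431 + 3674 = 50829.
  i=13: a_13=1, p_13 = 1*2431837 + 451212 = 2883049, q_13 = 1*50829 + 9431 = 60260.
Check: 2883049^2 - 2289*60260^2 = 8311971536401 - 8311971536400 = 1, so (x, y) = (2883049, 60260) solves the equation, and by the theorem it is the least positive solution.

(x, y) = (2883049, 60260)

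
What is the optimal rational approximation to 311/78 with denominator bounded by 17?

4/1

Expand x = 311/78 as a continued fraction with the Euclidean algorithm:
  311 = 3*78 + 77, so a_0 = 3.
  78 = 1*77 + 1, so a_1 = 1.
  77 = 77*1 + 0, so a_2 = 77.
so x = [3; 1, 77].
Convergents (p_i = a_i*p_{i-1} + p_{i-2}, q_i = a_i*q_{i-1} + q_{i-2} with p_{-2}=0, p_{-1}=1, q_{-2}=1, q_{-1}=0), until the denominator exceeds 17:
  i=0: a_0=3, p_0 = 3*1 + 0 = 3, q_0 = 3*0 + 1 = 1.
  i=1: a_1=1, p_1 = 1*3 + 1 = 4, q_1 = 1*1 + 0 = 1.
  i=2: a_2=77, p_2 = 77*4 + 3 = 311, q_2 = 77*1 + 1 = 78.
q_2 = 78 > 17, so the last convergent with denominator <= 17 is p_1/q_1 = 4/1.
The closest fraction with denominator <= 17 is either p_1/q_1 or the intermediate fraction (k*p_1 + p_0)/(k*q_1 + q_0) with the largest k >= 1 whose denominator stays <= 17; these approach x as k grows, and every other convergent or intermediate fraction in range is farther away.
Largest k: floor((17 - q_0)/q_1) = floor((17 - 1)/1) = 16.
That gives (16*4 + 3)/(16*1 + 1) = 67/17.
Compare the errors: |x - 4/1| = |311*1 - 4*78|/(78*1) = 1/78, and |x - 67/17| = |311*17 - 67*78|/(78*17) = 61/1326.
Cross-multiplying, 1*1326 = 1326 < 4758 = 61*78, so 1/78 is smaller: the convergent 4/1 is closer to x than 67/17.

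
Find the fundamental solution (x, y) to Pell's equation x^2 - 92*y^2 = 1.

(x, y) = (1151, 120)

First expand sqrt(92) as a continued fraction. With x_i = (sqrt(92) + m_i)/d_i and (m_0, d_0) = (0, 1): a_0 = floor(sqrt(92)) = 9, since 9^2 = 81 <= 92 < 100 = 10^2.
Iterate m_{i+1} = d_i*a_i - m_i, d_{i+1} = (92 - m_{i+1}^2)/d_i, a_{i+1} = floor((a_0 + m_{i+1})/d_{i+1}):
  m_1 = 1*9 - 0 = 9, d_1 = (92 - 9^2)/1 = 11/1 = 11, a_1 = floor((9 + 9)/11) = 1.
  m_2 = 11*1 - 9 = 2, d_2 = (92 - 2^2)/11 = 88/11 = 8, a_2 = floor((9 + 2)/8) = 1.
  m_3 = 8*1 - 2 = 6, d_3 = (92 - 6^2)/8 = 56/8 = 7, a_3 = floor((9 + 6)/7) = 2.
  m_4 = 7*2 - 6 = 8, d_4 = (92 - 8^2)/7 = 28/7 = 4, a_4 = floor((9 + 8)/4) = 4.
  m_5 = 4*4 - 8 = 8, d_5 = (92 - 8^2)/4 = 28/4 = 7, a_5 = floor((9 + 8)/7) = 2.
  m_6 = 7*2 - 8 = 6, d_6 = (92 - 6^2)/7 = 56/7 = 8, a_6 = floor((9 + 6)/8) = 1.
  m_7 = 8*1 - 6 = 2, d_7 = (92 - 2^2)/8 = 88/8 = 11, a_7 = floor((9 + 2)/11) = 1.
  m_8 = 11*1 - 2 = 9, d_8 = (92 - 9^2)/11 = 11/11 = 1, a_8 = floor((9 + 9)/1) = 18.
  m_9 = 1*18 - 9 = 9, d_9 = (92 - 9^2)/1 = 11/1 = 11: (m_9, d_9) = (m_1, d_1) = (9, 11), so from here the quotients repeat a_1, ..., a_8; the period length is 8.
So sqrt(92) = [9; (1, 1, 2, 4, 2, 1, 1, 18)] with period length k = 8.
k is even, so the fundamental solution of x^2 - 92y^2 = 1 is (p_{k-1}, q_{k-1}) = (p_7, q_7); compute convergents through index 7.
Convergents (p_i = a_i*p_{i-1} + p_{i-2}, q_i = a_i*q_{i-1} + q_{i-2} with p_{-2}=0, p_{-1}=1, q_{-2}=1, q_{-1}=0):
  i=0: a_0=9, p_0 = 9*1 + 0 = 9, q_0 = 9*0 + 1 = 1.
  i=1: a_1=1, p_1 = 1*9 + 1 = 10, q_1 = 1*1 + 0 = 1.
  i=2: a_2=1, p_2 = 1*10 + 9 = 19, q_2 = 1*1 + 1 = 2.
  i=3: a_3=2, p_3 = 2*19 + 10 = 48, q_3 = 2*2 + 1 = 5.
  i=4: a_4=4, p_4 = 4*48 + 19 = 211, q_4 = 4*5 + 2 = 22.
  i=5: a_5=2, p_5 = 2*211 + 48 = 470, q_5 = 2*22 + 5 = 49.
  i=6: a_6=1, p_6 = 1*470 + 211 = 681, q_6 = 1*49 + 22 = 71.
  i=7: a_7=1, p_7 = 1*681 + 470 = 1151, q_7 = 1*71 + 49 = 120.
Check: 1151^2 - 92*120^2 = 1324801 - 1324800 = 1, so (x, y) = (1151, 120) solves the equation, and by the theorem it is the least positive solution.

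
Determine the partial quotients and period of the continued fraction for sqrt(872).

Write x_i = (sqrt(872) + m_i)/d_i with (m_0, d_0) = (0, 1). a_0 = floor(sqrt(872)) = 29, since 29^2 = 841 <= 872 < 900 = 30^2.
Iterate m_{i+1} = d_i*a_i - m_i, d_{i+1} = (872 - m_{i+1}^2)/d_i, a_{i+1} = floor((a_0 + m_{i+1})/d_{i+1}):
  m_1 = 1*29 - 0 = 29, d_1 = (872 - 29^2)/1 = 31/1 = 31, a_1 = floor((29 + 29)/31) = 1.
  m_2 = 31*1 - 29 = 2, d_2 = (872 - 2^2)/31 = 868/31 = 28, a_2 = floor((29 + 2)/28) = 1.
  m_3 = 28*1 - 2 = 26, d_3 = (872 - 26^2)/28 = 196/28 = 7, a_3 = floor((29 + 26)/7) = 7.
  m_4 = 7*7 - 26 = 23, d_4 = (872 - 23^2)/7 = 343/7 = 49, a_4 = floor((29 + 23)/49) = 1.
  m_5 = 49*1 - 23 = 26, d_5 = (872 - 26^2)/49 = 196/49 = 4, a_5 = floor((29 + 26)/4) = 13.
  m_6 = 4*13 - 26 = 26, d_6 = (872 - 26^2)/4 = 196/4 = 49, a_6 = floor((29 + 26)/49) = 1.
  m_7 = 49*1 - 26 = 23, d_7 = (872 - 23^2)/49 = 343/49 = 7, a_7 = floor((29 + 23)/7) = 7.
  m_8 = 7*7 - 23 = 26, d_8 = (872 - 26^2)/7 = 196/7 = 28, a_8 = floor((29 + 26)/28) = 1.
  m_9 = 28*1 - 26 = 2, d_9 = (872 - 2^2)/28 = 868/28 = 31, a_9 = floor((29 + 2)/31) = 1.
  m_10 = 31*1 - 2 = 29, d_10 = (872 - 29^2)/31 = 31/31 = 1, a_10 = floor((29 + 29)/1) = 58.
  m_11 = 1*58 - 29 = 29, d_11 = (872 - 29^2)/1 = 31/1 = 31: (m_11, d_11) = (m_1, d_1) = (29, 31), so from here the quotients repeat a_1, ..., a_10; the period length is 10.
Hence the expansion of sqrt(872) is a_0 = 29 followed by the repeating block 1, 1, 7, 1, 13, 1, 7, 1, 1, 58 (period 10).

[29; (1, 1, 7, 1, 13, 1, 7, 1, 1, 58)]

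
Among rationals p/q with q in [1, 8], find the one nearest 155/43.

Expand x = 155/43 as a continued fraction with the Euclidean algorithm:
  155 = 3*43 + 26, so a_0 = 3.
  43 = 1*26 + 17, so a_1 = 1.
  26 = 1*17 + 9, so a_2 = 1.
  17 = 1*9 + 8, so a_3 = 1.
  9 = 1*8 + 1, so a_4 = 1.
  8 = 8*1 + 0, so a_5 = 8.
so x = [3; 1, 1, 1, 1, 8].
Convergents (p_i = a_i*p_{i-1} + p_{i-2}, q_i = a_i*q_{i-1} + q_{i-2} with p_{-2}=0, p_{-1}=1, q_{-2}=1, q_{-1}=0), until the denominator exceeds 8:
  i=0: a_0=3, p_0 = 3*1 + 0 = 3, q_0 = 3*0 + 1 = 1.
  i=1: a_1=1, p_1 = 1*3 + 1 = 4, q_1 = 1*1 + 0 = 1.
  i=2: a_2=1, p_2 = 1*4 + 3 = 7, q_2 = 1*1 + 1 = 2.
  i=3: a_3=1, p_3 = 1*7 + 4 = 11, q_3 = 1*2 + 1 = 3.
  i=4: a_4=1, p_4 = 1*11 + 7 = 18, q_4 = 1*3 + 2 = 5.
  i=5: a_5=8, p_5 = 8*18 + 11 = 155, q_5 = 8*5 + 3 = 43.
q_5 = 43 > 8, so the last convergent with denominator <= 8 is p_4/q_4 = 18/5.
The closest fraction with denominator <= 8 is either p_4/q_4 or the intermediate fraction (k*p_4 + p_3)/(k*q_4 + q_3) with the largest k >= 1 whose denominator stays <= 8; these approach x as k grows, and every other convergent or intermediate fraction in range is farther away.
Largest k: floor((8 - q_3)/q_4) = floor((8 - 3)/5) = 1.
That gives (1*18 + 11)/(1*5 + 3) = 29/8.
Compare the errors: |x - 18/5| = |155*5 - 18*43|/(43*5) = 1/215, and |x - 29/8| = |155*8 - 29*43|/(43*8) = 7/344.
Cross-multiplying, 1*344 = 344 < 1505 = 7*215, so 1/215 is smaller: the convergent 18/5 is closer to x than 29/8.

18/5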